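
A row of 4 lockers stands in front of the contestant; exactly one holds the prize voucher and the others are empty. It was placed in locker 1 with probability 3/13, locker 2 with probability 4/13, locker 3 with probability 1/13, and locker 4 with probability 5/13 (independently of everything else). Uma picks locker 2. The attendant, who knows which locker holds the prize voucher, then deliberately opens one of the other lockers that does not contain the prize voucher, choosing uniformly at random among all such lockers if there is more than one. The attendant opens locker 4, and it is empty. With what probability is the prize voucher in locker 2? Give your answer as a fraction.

Consider each possible location of the prize voucher in turn.
If it is in locker 1 (prior 3/13): the attendant has 2 equally likely choices, so probability 1/2; weight (3/13)·(1/2) = 3/26.
If it is in locker 2 (prior 4/13): the attendant has 3 equally likely choices, so probability 1/3; weight (4/13)·(1/3) = 4/39.
If it is in locker 3 (prior 1/13): the attendant has 2 equally likely choices, so probability 1/2; weight (1/13)·(1/2) = 1/26.
If it is in locker 4 (prior 5/13): the attendant opened locker 4, so this case is ruled out; weight (5/13)·0 = 0.
The weights sum to 10/39.
So P(the prize voucher in locker 2 | the attendant opened locker 4) = (4/39) / (10/39) = 2/5.

2/5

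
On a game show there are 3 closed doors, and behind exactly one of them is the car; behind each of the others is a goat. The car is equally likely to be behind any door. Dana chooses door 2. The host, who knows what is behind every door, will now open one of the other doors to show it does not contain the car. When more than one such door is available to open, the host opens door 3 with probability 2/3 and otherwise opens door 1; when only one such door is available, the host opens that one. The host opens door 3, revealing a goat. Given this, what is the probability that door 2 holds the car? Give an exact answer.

Apply Bayes' rule, conditioning on where the car actually is.
If it is behind door 1 (prior 1/3): only door 3 is available, probability 1; weight (1/3)·1 = 1/3.
If it is behind door 2 (prior 1/3): door 3 is available, opened with probability 2/3; weight (1/3)·(2/3) = 2/9.
If it is behind door 3 (prior 1/3): the host opened door 3, so this case is ruled out; weight (1/3)·0 = 0.
The weights sum to 5/9.
So P(the car behind door 2 | the host opened door 3) = (2/9) / (5/9) = 2/5.

2/5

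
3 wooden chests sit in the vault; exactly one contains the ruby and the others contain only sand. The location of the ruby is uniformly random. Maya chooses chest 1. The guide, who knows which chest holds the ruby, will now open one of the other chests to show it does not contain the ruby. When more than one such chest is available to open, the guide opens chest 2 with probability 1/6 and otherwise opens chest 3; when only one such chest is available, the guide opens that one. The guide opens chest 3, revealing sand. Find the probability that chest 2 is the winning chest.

6/11

Apply Bayes' rule, conditioning on where the ruby actually is.
If it is in chest 1 (prior 1/3): chest 2 is available but not opened, probability 5/6; weight (1/3)·(5/6) = 5/18.
If it is in chest 2 (prior 1/3): only chest 3 is available, probability 1; weight (1/3)·1 = 1/3.
If it is in chest 3 (prior 1/3): the guide opened chest 3, so this case is ruled out; weight (1/3)·0 = 0.
The weights sum to 11/18.
So P(the ruby in chest 2 | the guide opened chest 3) = (1/3) / (11/18) = 6/11.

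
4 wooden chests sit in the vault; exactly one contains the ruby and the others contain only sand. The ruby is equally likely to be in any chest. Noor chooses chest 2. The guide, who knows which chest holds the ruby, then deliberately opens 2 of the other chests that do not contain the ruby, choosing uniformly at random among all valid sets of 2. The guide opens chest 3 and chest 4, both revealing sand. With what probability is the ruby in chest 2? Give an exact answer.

1/4

Condition on the true location of the ruby.
If it is in chest 1 (prior 1/4): the guide has no choice, probability 1; weight (1/4)·1 = 1/4.
If it is in chest 2 (prior 1/4): the guide has 3 equally likely choices, so probability 1/3; weight (1/4)·(1/3) = 1/12.
If it is in either of chests 3 and 4 (prior 1/4 each): that chest was opened and seen not to hold the prize — ruled out; weight (1/4)·0 = 0 each.
The weights sum to 1/3.
So P(the ruby in chest 2 | the guide opened chest 3 and chest 4) = (1/12) / (1/3) = 1/4.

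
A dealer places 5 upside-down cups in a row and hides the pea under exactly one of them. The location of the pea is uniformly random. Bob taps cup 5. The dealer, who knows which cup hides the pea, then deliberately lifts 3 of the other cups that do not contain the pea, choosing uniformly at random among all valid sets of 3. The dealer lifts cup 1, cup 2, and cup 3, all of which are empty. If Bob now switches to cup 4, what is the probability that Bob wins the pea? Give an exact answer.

Consider each possible location of the pea in turn.
If it is under any of cups 1, 2, and 3 (prior 1/5 each): that cup was opened and seen not to hold the prize — ruled out; weight (1/5)·0 = 0 each.
If it is under cup 4 (prior 1/5): the dealer has no choice, probability 1; weight (1/5)·1 = 1/5.
If it is under cup 5 (prior 1/5): the dealer has 4 equally likely choices, so probability 1/4; weight (1/5)·(1/4) = 1/20.
The weights sum to 1/4.
So P(the pea under cup 4 | the dealer opened cup 1, cup 2, and cup 3) = (1/5) / (1/4) = 4/5.

4/5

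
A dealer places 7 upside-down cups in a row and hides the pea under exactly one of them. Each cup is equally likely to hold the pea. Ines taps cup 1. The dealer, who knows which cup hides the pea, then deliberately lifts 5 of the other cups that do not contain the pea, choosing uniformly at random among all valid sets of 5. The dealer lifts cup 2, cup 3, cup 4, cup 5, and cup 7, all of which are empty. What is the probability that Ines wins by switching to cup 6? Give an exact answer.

Condition on the true location of the pea.
If it is under cup 1 (prior 1/7): the dealer has 6 equally likely choices, so probability 1/6; weight (1/7)·(1/6) = 1/42.
If it is under any of cups 2, 3, 4, 5, and 7 (prior 1/7 each): that cup was opened and seen not to hold the prize — ruled out; weight (1/7)·0 = 0 each.
If it is under cup 6 (prior 1/7): the dealer has no choice, probability 1; weight (1/7)·1 = 1/7.
The weights sum to 1/6.
So P(the pea under cup 6 | the dealer opened cup 2, cup 3, cup 4, cup 5, and cup 7) = (1/7) / (1/6) = 6/7.

6/7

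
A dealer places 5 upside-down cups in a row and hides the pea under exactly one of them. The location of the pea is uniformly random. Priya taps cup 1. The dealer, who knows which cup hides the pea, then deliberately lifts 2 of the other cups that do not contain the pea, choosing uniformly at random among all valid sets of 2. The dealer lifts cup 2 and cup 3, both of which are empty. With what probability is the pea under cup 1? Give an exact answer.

1/5

Consider each possible location of the pea in turn.
If it is under cup 1 (prior 1/5): the dealer has 6 equally likely choices, so probability 1/6; weight (1/5)·(1/6) = 1/30.
If it is under either of cups 2 and 3 (prior 1/5 each): that cup was opened and seen not to hold the prize — ruled out; weight (1/5)·0 = 0 each.
If it is under either of cups 4 and 5 (prior 1/5 each): the dealer has 3 equally likely choices, so probability 1/3; weight (1/5)·(1/3) = 1/15 each.
The weights sum to 1/6.
So P(the pea under cup 1 | the dealer opened cup 2 and cup 3) = (1/30) / (1/6) = 1/5.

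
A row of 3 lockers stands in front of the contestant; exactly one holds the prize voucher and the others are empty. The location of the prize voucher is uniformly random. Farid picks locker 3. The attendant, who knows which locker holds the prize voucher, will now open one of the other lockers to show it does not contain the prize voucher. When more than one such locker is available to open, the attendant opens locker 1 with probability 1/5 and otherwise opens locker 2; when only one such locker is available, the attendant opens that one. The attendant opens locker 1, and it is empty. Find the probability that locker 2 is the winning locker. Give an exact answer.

5/6

Consider each possible location of the prize voucher in turn.
If it is in locker 1 (prior 1/3): the attendant opened locker 1, so this case is ruled out; weight (1/3)·0 = 0.
If it is in locker 2 (prior 1/3): only locker 1 is available, probability 1; weight (1/3)·1 = 1/3.
If it is in locker 3 (prior 1/3): locker 1 is available, opened with probability 1/5; weight (1/3)·(1/5) = 1/15.
The weights sum to 2/5.
So P(the prize voucher in locker 2 | the attendant opened locker 1) = (1/3) / (2/5) = 5/6.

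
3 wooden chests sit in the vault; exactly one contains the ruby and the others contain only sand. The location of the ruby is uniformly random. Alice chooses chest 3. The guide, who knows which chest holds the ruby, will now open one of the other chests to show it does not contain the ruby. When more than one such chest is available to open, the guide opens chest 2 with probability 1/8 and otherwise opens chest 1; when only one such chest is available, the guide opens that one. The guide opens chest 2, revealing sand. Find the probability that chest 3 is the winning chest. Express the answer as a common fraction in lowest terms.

Consider each possible location of the ruby in turn.
If it is in chest 1 (prior 1/3): only chest 2 is available, probability 1; weight (1/3)·1 = 1/3.
If it is in chest 2 (prior 1/3): the guide opened chest 2, so this case is ruled out; weight (1/3)·0 = 0.
If it is in chest 3 (prior 1/3): chest 2 is available, opened with probability 1/8; weight (1/3)·(1/8) = 1/24.
The weights sum to 3/8.
So P(the ruby in chest 3 | the guide opened chest 2) = (1/24) / (3/8) = 1/9.

1/9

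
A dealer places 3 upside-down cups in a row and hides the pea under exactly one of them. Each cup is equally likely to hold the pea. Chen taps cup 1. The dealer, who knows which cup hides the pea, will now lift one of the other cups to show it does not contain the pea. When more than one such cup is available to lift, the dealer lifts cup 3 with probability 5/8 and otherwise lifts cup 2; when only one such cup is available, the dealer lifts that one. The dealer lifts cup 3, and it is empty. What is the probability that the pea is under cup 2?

Apply Bayes' rule, conditioning on where the pea actually is.
If it is under cup 1 (prior 1/3): cup 3 is available, opened with probability 5/8; weight (1/3)·(5/8) = 5/24.
If it is under cup 2 (prior 1/3): only cup 3 is available, probability 1; weight (1/3)·1 = 1/3.
If it is under cup 3 (prior 1/3): the dealer opened cup 3, so this case is ruled out; weight (1/3)·0 = 0.
The weights sum to 13/24.
So P(the pea under cup 2 | the dealer opened cup 3) = (1/3) / (13/24) = 8/13.

8/13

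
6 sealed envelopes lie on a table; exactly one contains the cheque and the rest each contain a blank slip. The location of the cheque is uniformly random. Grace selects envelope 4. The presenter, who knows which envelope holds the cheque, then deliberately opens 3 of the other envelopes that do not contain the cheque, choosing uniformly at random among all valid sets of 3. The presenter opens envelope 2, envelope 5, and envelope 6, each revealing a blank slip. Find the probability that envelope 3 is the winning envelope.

5/12

Condition on the true location of the cheque.
If it is in either of envelopes 1 and 3 (prior 1/6 each): the presenter has 4 equally likely choices, so probability 1/4; weight (1/6)·(1/4) = 1/24 each.
If it is in any of envelopes 2, 5, and 6 (prior 1/6 each): that envelope was opened and seen not to hold the prize — ruled out; weight (1/6)·0 = 0 each.
If it is in envelope 4 (prior 1/6): the presenter has 10 equally likely choices, so probability 1/10; weight (1/6)·(1/10) = 1/60.
The weights sum to 1/10.
So P(the cheque in envelope 3 | the presenter opened envelope 2, envelope 5, and envelope 6) = (1/24) / (1/10) = 5/12.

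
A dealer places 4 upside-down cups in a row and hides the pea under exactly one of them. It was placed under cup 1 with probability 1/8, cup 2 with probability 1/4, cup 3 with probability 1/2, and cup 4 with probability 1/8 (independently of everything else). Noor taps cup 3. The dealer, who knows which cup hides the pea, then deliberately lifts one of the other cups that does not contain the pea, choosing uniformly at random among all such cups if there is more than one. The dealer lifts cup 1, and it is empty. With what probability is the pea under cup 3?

8/17

Apply Bayes' rule, conditioning on where the pea actually is.
If it is under cup 1 (prior 1/8): the dealer opened cup 1, so this case is ruled out; weight (1/8)·0 = 0.
If it is under cup 2 (prior 1/4): the dealer has 2 equally likely choices, so probability 1/2; weight (1/4)·(1/2) = 1/8.
If it is under cup 3 (prior 1/2): the dealer has 3 equally likely choices, so probability 1/3; weight (1/2)·(1/3) = 1/6.
If it is under cup 4 (prior 1/8): the dealer has 2 equally likely choices, so probability 1/2; weight (1/8)·(1/2) = 1/16.
The weights sum to 17/48.
So P(the pea under cup 3 | the dealer opened cup 1) = (1/6) / (17/48) = 8/17.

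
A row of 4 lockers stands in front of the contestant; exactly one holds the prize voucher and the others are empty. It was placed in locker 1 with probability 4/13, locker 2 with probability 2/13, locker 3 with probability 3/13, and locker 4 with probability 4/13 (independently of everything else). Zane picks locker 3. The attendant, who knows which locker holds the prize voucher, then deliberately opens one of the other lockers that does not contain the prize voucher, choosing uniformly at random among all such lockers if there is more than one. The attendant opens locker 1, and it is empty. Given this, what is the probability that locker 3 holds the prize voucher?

1/4

Apply Bayes' rule, conditioning on where the prize voucher actually is.
If it is in locker 1 (prior 4/13): the attendant opened locker 1, so this case is ruled out; weight (4/13)·0 = 0.
If it is in locker 2 (prior 2/13): the attendant has 2 equally likely choices, so probability 1/2; weight (2/13)·(1/2) = 1/13.
If it is in locker 3 (prior 3/13): the attendant has 3 equally likely choices, so probability 1/3; weight (3/13)·(1/3) = 1/13.
If it is in locker 4 (prior 4/13): the attendant has 2 equally likely choices, so probability 1/2; weight (4/13)·(1/2) = 2/13.
The weights sum to 4/13.
So P(the prize voucher in locker 3 | the attendant opened locker 1) = (1/13) / (4/13) = 1/4.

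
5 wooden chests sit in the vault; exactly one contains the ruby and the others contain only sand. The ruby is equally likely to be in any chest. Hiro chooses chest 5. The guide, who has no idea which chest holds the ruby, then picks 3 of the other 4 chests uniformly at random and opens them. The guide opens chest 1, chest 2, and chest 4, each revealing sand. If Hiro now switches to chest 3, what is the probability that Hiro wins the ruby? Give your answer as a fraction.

1/2

Condition on the true location of the ruby.
If it is in any of chests 1, 2, and 4 (prior 1/5 each): that chest was opened and seen not to hold the prize — ruled out; weight (1/5)·0 = 0 each.
If it is in either of chests 3 and 5 (prior 1/5 each): the guide picks exactly this set with probability 1/4 regardless, and none is the prize; weight (1/5)·(1/4) = 1/20 each.
The weights sum to 1/10.
So P(the ruby in chest 3 | the guide opened chest 1, chest 2, and chest 4) = (1/20) / (1/10) = 1/2.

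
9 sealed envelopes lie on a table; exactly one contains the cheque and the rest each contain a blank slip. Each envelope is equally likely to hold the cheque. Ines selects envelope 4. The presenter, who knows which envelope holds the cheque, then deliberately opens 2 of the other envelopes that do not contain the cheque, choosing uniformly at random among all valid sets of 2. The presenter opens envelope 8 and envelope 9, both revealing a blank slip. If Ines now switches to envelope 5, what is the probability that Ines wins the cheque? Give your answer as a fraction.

Condition on the true location of the cheque.
If it is in any of envelopes 1, 2, 3, 5, 6, and 7 (prior 1/9 each): the presenter has 21 equally likely choices, so probability 1/21; weight (1/9)·(1/21) = 1/189 each.
If it is in envelope 4 (prior 1/9): the presenter has 28 equally likely choices, so probability 1/28; weight (1/9)·(1/28) = 1/252.
If it is in either of envelopes 8 and 9 (prior 1/9 each): that envelope was opened and seen not to hold the prize — ruled out; weight (1/9)·0 = 0 each.
The weights sum to 1/28.
So P(the cheque in envelope 5 | the presenter opened envelope 8 and envelope 9) = (1/189) / (1/28) = 4/27.

4/27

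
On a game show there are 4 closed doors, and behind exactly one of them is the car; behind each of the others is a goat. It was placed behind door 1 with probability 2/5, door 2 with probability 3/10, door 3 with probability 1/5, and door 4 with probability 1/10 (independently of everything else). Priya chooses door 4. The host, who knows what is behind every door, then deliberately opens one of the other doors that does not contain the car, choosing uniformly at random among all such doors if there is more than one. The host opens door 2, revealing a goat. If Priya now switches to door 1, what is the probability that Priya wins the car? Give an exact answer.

Condition on the true location of the car.
If it is behind door 1 (prior 2/5): the host has 2 equally likely choices, so probability 1/2; weight (2/5)·(1/2) = 1/5.
If it is behind door 2 (prior 3/10): the host opened door 2, so this case is ruled out; weight (3/10)·0 = 0.
If it is behind door 3 (prior 1/5): the host has 2 equally likely choices, so probability 1/2; weight (1/5)·(1/2) = 1/10.
If it is behind door 4 (prior 1/10): the host has 3 equally likely choices, so probability 1/3; weight (1/10)·(1/3) = 1/30.
The weights sum to 1/3.
So P(the car behind door 1 | the host opened door 2) = (1/5) / (1/3) = 3/5.

3/5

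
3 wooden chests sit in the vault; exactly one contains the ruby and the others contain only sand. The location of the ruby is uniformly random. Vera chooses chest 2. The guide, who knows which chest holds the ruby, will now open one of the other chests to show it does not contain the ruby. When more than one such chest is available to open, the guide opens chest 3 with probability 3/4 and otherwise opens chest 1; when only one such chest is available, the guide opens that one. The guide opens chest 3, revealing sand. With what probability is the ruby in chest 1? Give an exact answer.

Apply Bayes' rule, conditioning on where the ruby actually is.
If it is in chest 1 (prior 1/3): only chest 3 is available, probability 1; weight (1/3)·1 = 1/3.
If it is in chest 2 (prior 1/3): chest 3 is available, opened with probability 3/4; weight (1/3)·(3/4) = 1/4.
If it is in chest 3 (prior 1/3): the guide opened chest 3, so this case is ruled out; weight (1/3)·0 = 0.
The weights sum to 7/12.
So P(the ruby in chest 1 | the guide opened chest 3) = (1/3) / (7/12) = 4/7.

4/7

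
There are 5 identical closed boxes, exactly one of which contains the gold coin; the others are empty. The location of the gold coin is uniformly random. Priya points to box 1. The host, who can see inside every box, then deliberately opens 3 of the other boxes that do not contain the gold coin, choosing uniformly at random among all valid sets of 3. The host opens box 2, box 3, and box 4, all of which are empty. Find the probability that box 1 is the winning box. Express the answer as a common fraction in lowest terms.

1/5

Apply Bayes' rule, conditioning on where the gold coin actually is.
If it is in box 1 (prior 1/5): the host has 4 equally likely choices, so probability 1/4; weight (1/5)·(1/4) = 1/20.
If it is in any of boxes 2, 3, and 4 (prior 1/5 each): that box was opened and seen not to hold the prize — ruled out; weight (1/5)·0 = 0 each.
If it is in box 5 (prior 1/5): the host has no choice, probability 1; weight (1/5)·1 = 1/5.
The weights sum to 1/4.
So P(the gold coin in box 1 | the host opened box 2, box 3, and box 4) = (1/20) / (1/4) = 1/5.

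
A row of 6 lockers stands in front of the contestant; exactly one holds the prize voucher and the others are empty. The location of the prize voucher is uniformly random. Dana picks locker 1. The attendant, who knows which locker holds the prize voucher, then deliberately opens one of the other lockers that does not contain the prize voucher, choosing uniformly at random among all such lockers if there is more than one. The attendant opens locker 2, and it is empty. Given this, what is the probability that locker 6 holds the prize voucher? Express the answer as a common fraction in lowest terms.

5/24

Apply Bayes' rule, conditioning on where the prize voucher actually is.
If it is in locker 1 (prior 1/6): the attendant has 5 equally likely choices, so probability 1/5; weight (1/6)·(1/5) = 1/30.
If it is in locker 2 (prior 1/6): the attendant opened locker 2, so this case is ruled out; weight (1/6)·0 = 0.
If it is in any of lockers 3, 4, 5, and 6 (prior 1/6 each): the attendant has 4 equally likely choices, so probability 1/4; weight (1/6)·(1/4) = 1/24 each.
The weights sum to 1/5.
So P(the prize voucher in locker 6 | the attendant opened locker 2) = (1/24) / (1/5) = 5/24.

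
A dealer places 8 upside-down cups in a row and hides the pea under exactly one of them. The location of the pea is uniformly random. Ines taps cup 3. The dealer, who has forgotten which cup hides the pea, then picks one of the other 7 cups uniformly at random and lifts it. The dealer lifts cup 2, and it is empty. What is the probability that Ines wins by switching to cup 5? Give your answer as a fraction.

1/7

Condition on the true location of the pea.
If it is under any of cups 1, 3, 4, 5, 6, 7, and 8 (prior 1/8 each): the dealer picks cup 2 with probability 1/7 regardless, and it is not the prize; weight (1/8)·(1/7) = 1/56 each.
If it is under cup 2 (prior 1/8): the dealer opened cup 2, so this case is ruled out; weight (1/8)·0 = 0.
The weights sum to 1/8.
So P(the pea under cup 5 | the dealer opened cup 2) = (1/56) / (1/8) = 1/7.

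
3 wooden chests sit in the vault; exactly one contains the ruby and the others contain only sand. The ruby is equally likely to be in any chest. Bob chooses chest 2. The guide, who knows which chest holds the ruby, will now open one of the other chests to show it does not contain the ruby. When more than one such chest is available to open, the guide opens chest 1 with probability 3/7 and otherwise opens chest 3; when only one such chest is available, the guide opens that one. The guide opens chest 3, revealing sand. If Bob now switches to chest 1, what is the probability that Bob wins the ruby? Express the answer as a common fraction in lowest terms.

7/11

Consider each possible location of the ruby in turn.
If it is in chest 1 (prior 1/3): only chest 3 is available, probability 1; weight (1/3)·1 = 1/3.
If it is in chest 2 (prior 1/3): chest 1 is available but not opened, probability 4/7; weight (1/3)·(4/7) = 4/21.
If it is in chest 3 (prior 1/3): the guide opened chest 3, so this case is ruled out; weight (1/3)·0 = 0.
The weights sum to 11/21.
So P(the ruby in chest 1 | the guide opened chest 3) = (1/3) / (11/21) = 7/11.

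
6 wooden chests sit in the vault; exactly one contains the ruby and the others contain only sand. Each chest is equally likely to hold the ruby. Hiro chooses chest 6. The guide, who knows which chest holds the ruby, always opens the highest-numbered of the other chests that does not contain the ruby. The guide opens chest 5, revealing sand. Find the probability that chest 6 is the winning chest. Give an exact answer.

1/5

Apply Bayes' rule, conditioning on where the ruby actually is.
If it is in any of chests 1, 2, 3, 4, and 6 (prior 1/6 each): chest 5 is the highest-numbered option available, probability 1; weight (1/6)·1 = 1/6 each.
If it is in chest 5 (prior 1/6): the guide opened chest 5, so this case is ruled out; weight (1/6)·0 = 0.
The weights sum to 5/6.
So P(the ruby in chest 6 | the guide opened chest 5) = (1/6) / (5/6) = 1/5.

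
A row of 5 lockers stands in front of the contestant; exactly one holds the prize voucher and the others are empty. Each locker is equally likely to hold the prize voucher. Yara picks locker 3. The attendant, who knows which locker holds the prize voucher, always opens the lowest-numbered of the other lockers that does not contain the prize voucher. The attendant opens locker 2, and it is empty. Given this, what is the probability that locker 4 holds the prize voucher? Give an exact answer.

0

Apply Bayes' rule, conditioning on where the prize voucher actually is.
If it is in locker 1 (prior 1/5): locker 2 is the lowest-numbered option available, probability 1; weight (1/5)·1 = 1/5.
If it is in locker 2 (prior 1/5): the attendant opened locker 2, so this case is ruled out; weight (1/5)·0 = 0.
If it is in any of lockers 3, 4, and 5 (prior 1/5 each): the attendant would have opened locker 1 instead, probability 0; weight (1/5)·0 = 0 each.
The weights sum to 1/5.
So P(the prize voucher in locker 4 | the attendant opened locker 2) = 0 / (1/5) = 0.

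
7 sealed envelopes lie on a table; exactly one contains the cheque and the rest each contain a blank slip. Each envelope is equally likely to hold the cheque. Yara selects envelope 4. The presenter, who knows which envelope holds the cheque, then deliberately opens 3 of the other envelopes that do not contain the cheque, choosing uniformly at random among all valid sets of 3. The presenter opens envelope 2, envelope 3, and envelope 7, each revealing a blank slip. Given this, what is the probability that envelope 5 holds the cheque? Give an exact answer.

Condition on the true location of the cheque.
If it is in any of envelopes 1, 5, and 6 (prior 1/7 each): the presenter has 10 equally likely choices, so probability 1/10; weight (1/7)·(1/10) = 1/70 each.
If it is in any of envelopes 2, 3, and 7 (prior 1/7 each): that envelope was opened and seen not to hold the prize — ruled out; weight (1/7)·0 = 0 each.
If it is in envelope 4 (prior 1/7): the presenter has 20 equally likely choices, so probability 1/20; weight (1/7)·(1/20) = 1/140.
The weights sum to 1/20.
So P(the cheque in envelope 5 | the presenter opened envelope 2, envelope 3, and envelope 7) = (1/70) / (1/20) = 2/7.

2/7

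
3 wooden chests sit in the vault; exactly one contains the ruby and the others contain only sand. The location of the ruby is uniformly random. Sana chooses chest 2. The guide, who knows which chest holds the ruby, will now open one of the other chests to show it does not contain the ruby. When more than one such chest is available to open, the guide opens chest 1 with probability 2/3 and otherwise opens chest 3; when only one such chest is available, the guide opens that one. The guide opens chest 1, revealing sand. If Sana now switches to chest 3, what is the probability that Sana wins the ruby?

3/5

Condition on the true location of the ruby.
If it is in chest 1 (prior 1/3): the guide opened chest 1, so this case is ruled out; weight (1/3)·0 = 0.
If it is in chest 2 (prior 1/3): chest 1 is available, opened with probability 2/3; weight (1/3)·(2/3) = 2/9.
If it is in chest 3 (prior 1/3): only chest 1 is available, probability 1; weight (1/3)·1 = 1/3.
The weights sum to 5/9.
So P(the ruby in chest 3 | the guide opened chest 1) = (1/3) / (5/9) = 3/5.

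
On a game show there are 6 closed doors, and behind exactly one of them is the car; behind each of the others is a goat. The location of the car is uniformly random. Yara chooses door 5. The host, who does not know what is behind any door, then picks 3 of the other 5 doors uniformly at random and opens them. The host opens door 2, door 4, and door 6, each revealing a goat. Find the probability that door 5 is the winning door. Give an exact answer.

Consider each possible location of the car in turn.
If it is behind any of doors 1, 3, and 5 (prior 1/6 each): the host picks exactly this set with probability 1/10 regardless, and none is the prize; weight (1/6)·(1/10) = 1/60 each.
If it is behind any of doors 2, 4, and 6 (prior 1/6 each): that door was opened and seen not to hold the prize — ruled out; weight (1/6)·0 = 0 each.
The weights sum to 1/20.
So P(the car behind door 5 | the host opened door 2, door 4, and door 6) = (1/60) / (1/20) = 1/3.

1/3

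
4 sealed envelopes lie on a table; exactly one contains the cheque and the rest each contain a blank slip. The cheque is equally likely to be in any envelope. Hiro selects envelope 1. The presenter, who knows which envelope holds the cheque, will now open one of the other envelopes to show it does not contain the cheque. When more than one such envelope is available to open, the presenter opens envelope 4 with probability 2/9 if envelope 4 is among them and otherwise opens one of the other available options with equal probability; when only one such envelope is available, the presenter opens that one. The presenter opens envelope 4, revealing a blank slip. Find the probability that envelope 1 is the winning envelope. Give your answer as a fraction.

1/3

Consider each possible location of the cheque in turn.
If it is in any of envelopes 1, 2, and 3 (prior 1/4 each): envelope 4 is available, opened with probability 2/9; weight (1/4)·(2/9) = 1/18 each.
If it is in envelope 4 (prior 1/4): the presenter opened envelope 4, so this case is ruled out; weight (1/4)·0 = 0.
The weights sum to 1/6.
So P(the cheque in envelope 1 | the presenter opened envelope 4) = (1/18) / (1/6) = 1/3.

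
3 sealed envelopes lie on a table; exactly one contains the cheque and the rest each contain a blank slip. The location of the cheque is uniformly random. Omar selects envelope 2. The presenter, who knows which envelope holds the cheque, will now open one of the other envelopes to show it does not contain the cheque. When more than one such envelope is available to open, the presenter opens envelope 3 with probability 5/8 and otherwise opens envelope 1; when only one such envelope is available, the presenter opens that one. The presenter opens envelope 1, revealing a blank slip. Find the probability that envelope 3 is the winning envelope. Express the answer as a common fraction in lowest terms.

8/11

Consider each possible location of the cheque in turn.
If it is in envelope 1 (prior 1/3): the presenter opened envelope 1, so this case is ruled out; weight (1/3)·0 = 0.
If it is in envelope 2 (prior 1/3): envelope 3 is available but not opened, probability 3/8; weight (1/3)·(3/8) = 1/8.
If it is in envelope 3 (prior 1/3): only envelope 1 is available, probability 1; weight (1/3)·1 = 1/3.
The weights sum to 11/24.
So P(the cheque in envelope 3 | the presenter opened envelope 1) = (1/3) / (11/24) = 8/11.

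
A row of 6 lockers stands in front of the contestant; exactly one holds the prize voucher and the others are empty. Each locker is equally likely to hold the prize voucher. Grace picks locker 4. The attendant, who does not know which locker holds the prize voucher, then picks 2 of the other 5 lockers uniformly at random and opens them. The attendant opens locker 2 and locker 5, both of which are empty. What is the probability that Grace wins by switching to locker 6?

1/4

Because the attendant chose which lockers to open without knowing where the prize voucher is, the choice is independent of the prize location. Learning that none of the 2 opened lockers holds the prize voucher simply rules out those 2 locations and leaves the remaining 4 lockers still equally likely by symmetry.
So P(the prize voucher in locker 6) = 1/4.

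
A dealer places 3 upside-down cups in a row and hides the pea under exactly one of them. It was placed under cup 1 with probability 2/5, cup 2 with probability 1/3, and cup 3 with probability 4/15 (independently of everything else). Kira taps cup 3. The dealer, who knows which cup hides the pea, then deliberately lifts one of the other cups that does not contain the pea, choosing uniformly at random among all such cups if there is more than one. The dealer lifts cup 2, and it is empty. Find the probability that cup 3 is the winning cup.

1/4

Apply Bayes' rule, conditioning on where the pea actually is.
If it is under cup 1 (prior 2/5): the dealer has no choice, probability 1; weight (2/5)·1 = 2/5.
If it is under cup 2 (prior 1/3): the dealer opened cup 2, so this case is ruled out; weight (1/3)·0 = 0.
If it is under cup 3 (prior 4/15): the dealer has 2 equally likely choices, so probability 1/2; weight (4/15)·(1/2) = 2/15.
The weights sum to 8/15.
So P(the pea under cup 3 | the dealer opened cup 2) = (2/15) / (8/15) = 1/4.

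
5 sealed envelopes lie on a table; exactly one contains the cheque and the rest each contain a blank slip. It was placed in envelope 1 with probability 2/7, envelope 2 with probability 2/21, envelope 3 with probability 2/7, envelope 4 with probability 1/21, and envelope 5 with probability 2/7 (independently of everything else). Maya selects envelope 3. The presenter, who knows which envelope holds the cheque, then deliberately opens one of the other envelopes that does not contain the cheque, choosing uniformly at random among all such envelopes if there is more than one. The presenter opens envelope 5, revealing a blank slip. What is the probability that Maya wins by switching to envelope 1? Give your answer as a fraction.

Apply Bayes' rule, conditioning on where the cheque actually is.
If it is in envelope 1 (prior 2/7): the presenter has 3 equally likely choices, so probability 1/3; weight (2/7)·(1/3) = 2/21.
If it is in envelope 2 (prior 2/21): the presenter has 3 equally likely choices, so probability 1/3; weight (2/21)·(1/3) = 2/63.
If it is in envelope 3 (prior 2/7): the presenter has 4 equally likely choices, so probability 1/4; weight (2/7)·(1/4) = 1/14.
If it is in envelope 4 (prior 1/21): the presenter has 3 equally likely choices, so probability 1/3; weight (1/21)·(1/3) = 1/63.
If it is in envelope 5 (prior 2/7): the presenter opened envelope 5, so this case is ruled out; weight (2/7)·0 = 0.
The weights sum to 3/14.
So P(the cheque in envelope 1 | the presenter opened envelope 5) = (2/21) / (3/14) = 4/9.

4/9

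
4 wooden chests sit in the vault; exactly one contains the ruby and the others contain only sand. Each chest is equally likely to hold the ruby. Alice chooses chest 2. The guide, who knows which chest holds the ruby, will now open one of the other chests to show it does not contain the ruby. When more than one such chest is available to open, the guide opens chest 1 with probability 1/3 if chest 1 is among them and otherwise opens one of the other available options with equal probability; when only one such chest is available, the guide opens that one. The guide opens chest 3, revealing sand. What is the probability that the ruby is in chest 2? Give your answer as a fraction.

Apply Bayes' rule, conditioning on where the ruby actually is.
If it is in chest 1 (prior 1/4): chest 1 holds the prize so is unavailable; the guide chooses uniformly among the 2 others, probability 1/2; weight (1/4)·(1/2) = 1/8.
If it is in chest 2 (prior 1/4): chest 1 is available but not opened; chest 3 gets probability (1 − 1/3)/2 = 1/3; weight (1/4)·(1/3) = 1/12.
If it is in chest 3 (prior 1/4): the guide opened chest 3, so this case is ruled out; weight (1/4)·0 = 0.
If it is in chest 4 (prior 1/4): chest 1 is available but not opened, probability 2/3; weight (1/4)·(2/3) = 1/6.
The weights sum to 3/8.
So P(the ruby in chest 2 | the guide opened chest 3) = (1/12) / (3/8) = 2/9.

2/9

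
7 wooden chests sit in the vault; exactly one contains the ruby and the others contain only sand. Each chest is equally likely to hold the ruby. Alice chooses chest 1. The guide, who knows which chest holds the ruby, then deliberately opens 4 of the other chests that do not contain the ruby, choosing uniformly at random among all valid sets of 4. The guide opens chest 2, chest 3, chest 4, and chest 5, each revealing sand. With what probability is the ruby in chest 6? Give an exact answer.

Consider each possible location of the ruby in turn.
If it is in chest 1 (prior 1/7): the guide has 15 equally likely choices, so probability 1/15; weight (1/7)·(1/15) = 1/105.
If it is in any of chests 2, 3, 4, and 5 (prior 1/7 each): that chest was opened and seen not to hold the prize — ruled out; weight (1/7)·0 = 0 each.
If it is in either of chests 6 and 7 (prior 1/7 each): the guide has 5 equally likely choices, so probability 1/5; weight (1/7)·(1/5) = 1/35 each.
The weights sum to 1/15.
So P(the ruby in chest 6 | the guide opened chest 2, chest 3, chest 4, and chest 5) = (1/35) / (1/15) = 3/7.

3/7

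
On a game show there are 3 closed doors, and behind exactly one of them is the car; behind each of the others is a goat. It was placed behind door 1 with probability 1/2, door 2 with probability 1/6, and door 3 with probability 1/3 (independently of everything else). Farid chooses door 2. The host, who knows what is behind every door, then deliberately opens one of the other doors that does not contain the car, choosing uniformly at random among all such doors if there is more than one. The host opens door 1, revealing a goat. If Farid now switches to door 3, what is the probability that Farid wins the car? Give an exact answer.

Consider each possible location of the car in turn.
If it is behind door 1 (prior 1/2): the host opened door 1, so this case is ruled out; weight (1/2)·0 = 0.
If it is behind door 2 (prior 1/6): the host has 2 equally likely choices, so probability 1/2; weight (1/6)·(1/2) = 1/12.
If it is behind door 3 (prior 1/3): the host has no choice, probability 1; weight (1/3)·1 = 1/3.
The weights sum to 5/12.
So P(the car behind door 3 | the host opened door 1) = (1/3) / (5/12) = 4/5.

4/5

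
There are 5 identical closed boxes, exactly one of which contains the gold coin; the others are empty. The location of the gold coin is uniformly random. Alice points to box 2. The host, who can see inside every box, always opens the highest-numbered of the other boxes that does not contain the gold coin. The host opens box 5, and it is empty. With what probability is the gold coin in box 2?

Apply Bayes' rule, conditioning on where the gold coin actually is.
If it is in any of boxes 1, 2, 3, and 4 (prior 1/5 each): box 5 is the highest-numbered option available, probability 1; weight (1/5)·1 = 1/5 each.
If it is in box 5 (prior 1/5): the host opened box 5, so this case is ruled out; weight (1/5)·0 = 0.
The weights sum to 4/5.
So P(the gold coin in box 2 | the host opened box 5) = (1/5) / (4/5) = 1/4.

1/4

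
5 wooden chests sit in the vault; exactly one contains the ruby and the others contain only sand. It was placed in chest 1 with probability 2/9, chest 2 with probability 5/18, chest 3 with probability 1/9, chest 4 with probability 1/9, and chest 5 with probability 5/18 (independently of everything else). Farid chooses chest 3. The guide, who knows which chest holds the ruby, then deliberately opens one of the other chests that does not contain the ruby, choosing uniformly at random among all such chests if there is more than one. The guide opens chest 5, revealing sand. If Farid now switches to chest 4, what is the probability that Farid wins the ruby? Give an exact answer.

Apply Bayes' rule, conditioning on where the ruby actually is.
If it is in chest 1 (prior 2/9): the guide has 3 equally likely choices, so probability 1/3; weight (2/9)·(1/3) = 2/27.
If it is in chest 2 (prior 5/18): the guide has 3 equally likely choices, so probability 1/3; weight (5/18)·(1/3) = 5/54.
If it is in chest 3 (prior 1/9): the guide has 4 equally likely choices, so probability 1/4; weight (1/9)·(1/4) = 1/36.
If it is in chest 4 (prior 1/9): the guide has 3 equally likely choices, so probability 1/3; weight (1/9)·(1/3) = 1/27.
If it is in chest 5 (prior 5/18): the guide opened chest 5, so this case is ruled out; weight (5/18)·0 = 0.
The weights sum to 25/108.
So P(the ruby in chest 4 | the guide opened chest 5) = (1/27) / (25/108) = 4/25.

4/25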